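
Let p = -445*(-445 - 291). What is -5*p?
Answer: -1637600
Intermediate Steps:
p = 327520 (p = -445*(-736) = 327520)
-5*p = -5*327520 = -1637600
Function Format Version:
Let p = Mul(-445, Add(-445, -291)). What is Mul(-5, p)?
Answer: -1637600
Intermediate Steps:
p = 327520 (p = Mul(-445, -736) = 327520)
Mul(-5, p) = Mul(-5, 327520) = -1637600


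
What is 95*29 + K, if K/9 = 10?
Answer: 2845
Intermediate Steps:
K = 90 (K = 9*10 = 90)
95*29 + K = 95*29 + 90 = 2755 + 90 = 2845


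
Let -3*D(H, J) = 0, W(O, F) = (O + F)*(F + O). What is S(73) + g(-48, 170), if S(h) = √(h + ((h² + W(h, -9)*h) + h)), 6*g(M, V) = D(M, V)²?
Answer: √304483 ≈ 551.80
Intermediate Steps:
W(O, F) = (F + O)² (W(O, F) = (F + O)*(F + O) = (F + O)²)
D(H, J) = 0 (D(H, J) = -⅓*0 = 0)
g(M, V) = 0 (g(M, V) = (⅙)*0² = (⅙)*0 = 0)
S(h) = √(h² + 2*h + h*(-9 + h)²) (S(h) = √(h + ((h² + (-9 + h)²*h) + h)) = √(h + ((h² + h*(-9 + h)²) + h)) = √(h + (h + h² + h*(-9 + h)²)) = √(h² + 2*h + h*(-9 + h)²))
S(73) + g(-48, 170) = √(73*(2 + 73 + (-9 + 73)²)) + 0 = √(73*(2 + 73 + 64²)) + 0 = √(73*(2 + 73 + 4096)) + 0 = √(73*4171) + 0 = √304483 + 0 = √304483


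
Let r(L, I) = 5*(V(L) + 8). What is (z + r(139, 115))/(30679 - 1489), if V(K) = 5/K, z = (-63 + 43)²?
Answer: 4079/270494 ≈ 0.015080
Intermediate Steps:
z = 400 (z = (-20)² = 400)
r(L, I) = 40 + 25/L (r(L, I) = 5*(5/L + 8) = 5*(8 + 5/L) = 40 + 25/L)
(z + r(139, 115))/(30679 - 1489) = (400 + (40 + 25/139))/(30679 - 1489) = (400 + (40 + 25*(1/139)))/29190 = (400 + (40 + 25/139))*(1/29190) = (400 + 5585/139)*(1/29190) = (61185/139)*(1/29190) = 4079/270494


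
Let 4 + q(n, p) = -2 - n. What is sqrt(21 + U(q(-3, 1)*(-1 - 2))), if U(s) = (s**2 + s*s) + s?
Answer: 8*sqrt(3) ≈ 13.856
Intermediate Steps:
q(n, p) = -6 - n (q(n, p) = -4 + (-2 - n) = -6 - n)
U(s) = s + 2*s**2 (U(s) = (s**2 + s**2) + s = 2*s**2 + s = s + 2*s**2)
sqrt(21 + U(q(-3, 1)*(-1 - 2))) = sqrt(21 + ((-6 - 1*(-3))*(-1 - 2))*(1 + 2*((-6 - 1*(-3))*(-1 - 2)))) = sqrt(21 + ((-6 + 3)*(-3))*(1 + 2*((-6 + 3)*(-3)))) = sqrt(21 + (-3*(-3))*(1 + 2*(-3*(-3)))) = sqrt(21 + 9*(1 + 2*9)) = sqrt(21 + 9*(1 + 18)) = sqrt(21 + 9*19) = sqrt(21 + 171) = sqrt(192) = 8*sqrt(3)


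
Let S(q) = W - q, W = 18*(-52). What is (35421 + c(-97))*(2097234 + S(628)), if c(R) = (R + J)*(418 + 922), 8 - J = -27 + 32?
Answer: -189739866130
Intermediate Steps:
J = 3 (J = 8 - (-27 + 32) = 8 - 1*5 = 8 - 5 = 3)
c(R) = 4020 + 1340*R (c(R) = (R + 3)*(418 + 922) = (3 + R)*1340 = 4020 + 1340*R)
W = -936
S(q) = -936 - q
(35421 + c(-97))*(2097234 + S(628)) = (35421 + (4020 + 1340*(-97)))*(2097234 + (-936 - 1*628)) = (35421 + (4020 - 129980))*(2097234 + (-936 - 628)) = (35421 - 125960)*(2097234 - 1564) = -90539*2095670 = -189739866130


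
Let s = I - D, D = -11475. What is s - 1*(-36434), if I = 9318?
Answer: 57227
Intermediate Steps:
s = 20793 (s = 9318 - 1*(-11475) = 9318 + 11475 = 20793)
s - 1*(-36434) = 20793 - 1*(-36434) = 20793 + 36434 = 57227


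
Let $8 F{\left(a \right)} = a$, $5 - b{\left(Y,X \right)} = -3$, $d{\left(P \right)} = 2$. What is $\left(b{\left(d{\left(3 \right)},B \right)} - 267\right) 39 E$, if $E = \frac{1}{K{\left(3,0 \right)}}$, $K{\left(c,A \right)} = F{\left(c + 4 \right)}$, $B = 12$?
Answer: $-11544$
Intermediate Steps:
$b{\left(Y,X \right)} = 8$ ($b{\left(Y,X \right)} = 5 - -3 = 5 + 3 = 8$)
$F{\left(a \right)} = \frac{a}{8}$
$K{\left(c,A \right)} = \frac{1}{2} + \frac{c}{8}$ ($K{\left(c,A \right)} = \frac{c + 4}{8} = \frac{4 + c}{8} = \frac{1}{2} + \frac{c}{8}$)
$E = \frac{8}{7}$ ($E = \frac{1}{\frac{1}{2} + \frac{1}{8} \cdot 3} = \frac{1}{\frac{1}{2} + \frac{3}{8}} = \frac{1}{\frac{7}{8}} = \frac{8}{7} \approx 1.1429$)
$\left(b{\left(d{\left(3 \right)},B \right)} - 267\right) 39 E = \left(8 - 267\right) 39 \cdot \frac{8}{7} = \left(-259\right) \frac{312}{7} = -11544$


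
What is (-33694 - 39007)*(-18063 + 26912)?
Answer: -643331149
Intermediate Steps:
(-33694 - 39007)*(-18063 + 26912) = -72701*8849 = -643331149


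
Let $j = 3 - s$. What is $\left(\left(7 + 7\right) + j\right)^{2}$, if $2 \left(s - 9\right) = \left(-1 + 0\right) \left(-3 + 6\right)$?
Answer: $\frac{361}{4} \approx 90.25$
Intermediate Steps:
$s = \frac{15}{2}$ ($s = 9 + \frac{\left(-1 + 0\right) \left(-3 + 6\right)}{2} = 9 + \frac{\left(-1\right) 3}{2} = 9 + \frac{1}{2} \left(-3\right) = 9 - \frac{3}{2} = \frac{15}{2} \approx 7.5$)
$j = - \frac{9}{2}$ ($j = 3 - \frac{15}{2} = - \frac{9}{2} \approx -4.5$)
$\left(\left(7 + 7\right) + j\right)^{2} = \left(\left(7 + 7\right) - \frac{9}{2}\right)^{2} = \left(14 - \frac{9}{2}\right)^{2} = \left(\frac{19}{2}\right)^{2} = \frac{361}{4}$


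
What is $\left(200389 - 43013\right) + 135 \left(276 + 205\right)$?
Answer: $222311$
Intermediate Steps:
$\left(200389 - 43013\right) + 135 \left(276 + 205\right) = 157376 + 135 \cdot 481 = 157376 + 64935 = 222311$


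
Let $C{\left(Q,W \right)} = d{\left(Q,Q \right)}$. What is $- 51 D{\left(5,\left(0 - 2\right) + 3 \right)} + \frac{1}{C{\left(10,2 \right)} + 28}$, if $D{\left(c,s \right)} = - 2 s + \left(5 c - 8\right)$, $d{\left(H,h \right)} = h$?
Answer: $- \frac{29069}{38} \approx -764.97$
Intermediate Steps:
$C{\left(Q,W \right)} = Q$
$D{\left(c,s \right)} = -8 - 2 s + 5 c$ ($D{\left(c,s \right)} = - 2 s + \left(-8 + 5 c\right) = -8 - 2 s + 5 c$)
$- 51 D{\left(5,\left(0 - 2\right) + 3 \right)} + \frac{1}{C{\left(10,2 \right)} + 28} = - 51 \left(-8 - 2 \left(\left(0 - 2\right) + 3\right) + 5 \cdot 5\right) + \frac{1}{10 + 28} = - 51 \left(-8 - 2 \left(-2 + 3\right) + 25\right) + \frac{1}{38} = - 51 \left(-8 - 2 + 25\right) + \frac{1}{38} = \left(-51\right) 15 + \frac{1}{38} = -765 + \frac{1}{38} = - \frac{29069}{38}$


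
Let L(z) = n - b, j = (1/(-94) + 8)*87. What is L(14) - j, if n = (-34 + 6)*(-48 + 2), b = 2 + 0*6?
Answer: 55547/94 ≈ 590.93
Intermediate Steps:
b = 2 (b = 2 + 0 = 2)
j = 65337/94 (j = (-1/94 + 8)*87 = (751/94)*87 = 65337/94 ≈ 695.07)
n = 1288 (n = -28*(-46) = 1288)
L(z) = 1286 (L(z) = 1288 - 1*2 = 1288 - 2 = 1286)
L(14) - j = 1286 - 1*65337/94 = 1286 - 65337/94 = 55547/94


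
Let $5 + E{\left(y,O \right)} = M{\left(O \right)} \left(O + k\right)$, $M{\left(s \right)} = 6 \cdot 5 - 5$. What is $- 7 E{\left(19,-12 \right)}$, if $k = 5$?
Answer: $1260$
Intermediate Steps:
$M{\left(s \right)} = 25$ ($M{\left(s \right)} = 30 - 5 = 25$)
$E{\left(y,O \right)} = 120 + 25 O$ ($E{\left(y,O \right)} = -5 + 25 \left(O + 5\right) = -5 + 25 \left(5 + O\right) = -5 + \left(125 + 25 O\right) = 120 + 25 O$)
$- 7 E{\left(19,-12 \right)} = - 7 \left(120 + 25 \left(-12\right)\right) = - 7 \left(120 - 300\right) = \left(-7\right) \left(-180\right) = 1260$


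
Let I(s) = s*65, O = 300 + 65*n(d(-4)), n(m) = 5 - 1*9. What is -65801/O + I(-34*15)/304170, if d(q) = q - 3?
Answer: -667200539/405560 ≈ -1645.1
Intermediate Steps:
d(q) = -3 + q
n(m) = -4 (n(m) = 5 - 9 = -4)
O = 40 (O = 300 + 65*(-4) = 300 - 260 = 40)
I(s) = 65*s
-65801/O + I(-34*15)/304170 = -65801/40 + (65*(-34*15))/304170 = -65801*1/40 + (65*(-510))*(1/304170) = -65801/40 - 33150*1/304170 = -65801/40 - 1105/10139 = -667200539/405560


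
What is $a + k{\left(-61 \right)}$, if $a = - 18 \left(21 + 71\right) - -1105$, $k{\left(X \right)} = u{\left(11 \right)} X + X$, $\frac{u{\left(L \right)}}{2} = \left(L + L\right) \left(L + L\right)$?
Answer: $-59660$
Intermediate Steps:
$u{\left(L \right)} = 8 L^{2}$ ($u{\left(L \right)} = 2 \left(L + L\right) \left(L + L\right) = 2 \cdot 2 L 2 L = 2 \cdot 4 L^{2} = 8 L^{2}$)
$k{\left(X \right)} = 969 X$ ($k{\left(X \right)} = 8 \cdot 11^{2} X + X = 8 \cdot 121 X + X = 968 X + X = 969 X$)
$a = -551$ ($a = \left(-18\right) 92 + 1105 = -1656 + 1105 = -551$)
$a + k{\left(-61 \right)} = -551 + 969 \left(-61\right) = -551 - 59109 = -59660$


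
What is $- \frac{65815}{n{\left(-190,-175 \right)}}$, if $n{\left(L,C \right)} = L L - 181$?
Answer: $- \frac{65815}{35919} \approx -1.8323$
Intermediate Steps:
$n{\left(L,C \right)} = -181 + L^{2}$ ($n{\left(L,C \right)} = L^{2} - 181 = -181 + L^{2}$)
$- \frac{65815}{n{\left(-190,-175 \right)}} = - \frac{65815}{-181 + \left(-190\right)^{2}} = - \frac{65815}{-181 + 36100} = - \frac{65815}{35919}$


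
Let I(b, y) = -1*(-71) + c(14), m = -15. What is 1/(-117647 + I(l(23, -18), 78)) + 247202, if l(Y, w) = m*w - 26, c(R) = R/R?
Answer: 29064775149/117575 ≈ 2.4720e+5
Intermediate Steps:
c(R) = 1
l(Y, w) = -26 - 15*w (l(Y, w) = -15*w - 26 = -26 - 15*w)
I(b, y) = 72 (I(b, y) = -1*(-71) + 1 = 71 + 1 = 72)
1/(-117647 + I(l(23, -18), 78)) + 247202 = 1/(-117647 + 72) + 247202 = 1/(-117575) + 247202 = -1/117575 + 247202 = 29064775149/117575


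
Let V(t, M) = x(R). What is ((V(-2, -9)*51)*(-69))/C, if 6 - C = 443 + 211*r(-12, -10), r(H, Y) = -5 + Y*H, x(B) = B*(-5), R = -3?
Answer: 765/358 ≈ 2.1369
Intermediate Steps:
x(B) = -5*B
V(t, M) = 15 (V(t, M) = -5*(-3) = 15)
r(H, Y) = -5 + H*Y
C = -24702 (C = 6 - (443 + 211*(-5 - 12*(-10))) = 6 - (443 + 211*(-5 + 120)) = 6 - (443 + 211*115) = 6 - (443 + 24265) = 6 - 1*24708 = 6 - 24708 = -24702)
((V(-2, -9)*51)*(-69))/C = ((15*51)*(-69))/(-24702) = (765*(-69))*(-1/24702) = -52785*(-1/24702) = 765/358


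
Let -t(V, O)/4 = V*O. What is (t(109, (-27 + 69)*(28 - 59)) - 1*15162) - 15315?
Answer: 537195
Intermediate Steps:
t(V, O) = -4*O*V (t(V, O) = -4*V*O = -4*O*V)
(t(109, (-27 + 69)*(28 - 59)) - 1*15162) - 15315 = (-4*(-27 + 69)*(28 - 59)*109 - 1*15162) - 15315 = (-4*42*(-31)*109 - 15162) - 15315 = (-4*(-1302)*109 - 15162) - 15315 = (567672 - 15162) - 15315 = 552510 - 15315 = 537195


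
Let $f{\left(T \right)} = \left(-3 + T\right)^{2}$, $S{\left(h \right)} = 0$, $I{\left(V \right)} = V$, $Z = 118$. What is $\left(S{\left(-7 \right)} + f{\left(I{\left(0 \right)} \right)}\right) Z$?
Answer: $1062$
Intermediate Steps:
$\left(S{\left(-7 \right)} + f{\left(I{\left(0 \right)} \right)}\right) Z = \left(0 + \left(-3 + 0\right)^{2}\right) 118 = \left(0 + \left(-3\right)^{2}\right) 118 = \left(0 + 9\right) 118 = 9 \cdot 118 = 1062$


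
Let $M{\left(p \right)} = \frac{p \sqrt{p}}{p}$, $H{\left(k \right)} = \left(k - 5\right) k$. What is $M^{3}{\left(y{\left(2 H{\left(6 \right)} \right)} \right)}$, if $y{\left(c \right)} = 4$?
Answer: $8$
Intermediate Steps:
$H{\left(k \right)} = k \left(-5 + k\right)$ ($H{\left(k \right)} = \left(-5 + k\right) k = k \left(-5 + k\right)$)
$M{\left(p \right)} = \sqrt{p}$ ($M{\left(p \right)} = \frac{p^{\frac{3}{2}}}{p} = \sqrt{p}$)
$M^{3}{\left(y{\left(2 H{\left(6 \right)} \right)} \right)} = \left(\sqrt{4}\right)^{3} = 2^{3} = 8$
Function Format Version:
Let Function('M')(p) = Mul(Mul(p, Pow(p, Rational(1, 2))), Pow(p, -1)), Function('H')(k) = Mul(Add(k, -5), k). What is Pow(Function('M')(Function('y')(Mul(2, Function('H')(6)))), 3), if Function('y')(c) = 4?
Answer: 8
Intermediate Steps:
Function('H')(k) = Mul(k, Add(-5, k)) (Function('H')(k) = Mul(Add(-5, k), k) = Mul(k, Add(-5, k)))
Function('M')(p) = Pow(p, Rational(1, 2)) (Function('M')(p) = Mul(Pow(p, Rational(3, 2)), Pow(p, -1)) = Pow(p, Rational(1, 2)))
Pow(Function('M')(Function('y')(Mul(2, Function('H')(6)))), 3) = Pow(Pow(4, Rational(1, 2)), 3) = Pow(2, 3) = 8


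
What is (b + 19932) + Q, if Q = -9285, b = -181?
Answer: 10466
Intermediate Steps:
(b + 19932) + Q = (-181 + 19932) - 9285 = 19751 - 9285 = 10466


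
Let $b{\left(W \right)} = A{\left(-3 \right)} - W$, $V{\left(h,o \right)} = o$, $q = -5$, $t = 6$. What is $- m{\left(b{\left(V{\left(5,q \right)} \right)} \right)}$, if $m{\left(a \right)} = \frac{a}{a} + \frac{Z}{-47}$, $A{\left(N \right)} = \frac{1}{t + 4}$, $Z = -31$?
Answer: $- \frac{78}{47} \approx -1.6596$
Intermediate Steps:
$A{\left(N \right)} = \frac{1}{10}$ ($A{\left(N \right)} = \frac{1}{6 + 4} = \frac{1}{10}$)
$b{\left(W \right)} = \frac{1}{10} - W$
$m{\left(a \right)} = \frac{78}{47}$ ($m{\left(a \right)} = \frac{a}{a} - \frac{31}{-47} = 1 - - \frac{31}{47} = 1 + \frac{31}{47} = \frac{78}{47}$)
$- m{\left(b{\left(V{\left(5,q \right)} \right)} \right)} = \left(-1\right) \frac{78}{47} = - \frac{78}{47}$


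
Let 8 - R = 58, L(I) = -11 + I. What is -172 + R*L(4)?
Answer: 178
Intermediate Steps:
R = -50 (R = 8 - 1*58 = 8 - 58 = -50)
-172 + R*L(4) = -172 - 50*(-11 + 4) = -172 - 50*(-7) = -172 + 350 = 178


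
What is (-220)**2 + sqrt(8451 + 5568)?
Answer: 48400 + sqrt(14019) ≈ 48518.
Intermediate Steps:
(-220)**2 + sqrt(8451 + 5568) = 48400 + sqrt(14019)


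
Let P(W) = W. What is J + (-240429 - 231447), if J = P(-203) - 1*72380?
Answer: -544459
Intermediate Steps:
J = -72583 (J = -203 - 1*72380 = -203 - 72380 = -72583)
J + (-240429 - 231447) = -72583 + (-240429 - 231447) = -72583 - 471876 = -544459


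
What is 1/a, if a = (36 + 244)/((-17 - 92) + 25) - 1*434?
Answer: -3/1312 ≈ -0.0022866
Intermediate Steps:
a = -1312/3 (a = 280/(-109 + 25) - 434 = 280/(-84) - 434 = 280*(-1/84) - 434 = -10/3 - 434 = -1312/3 ≈ -437.33)
1/a = 1/(-1312/3) = -3/1312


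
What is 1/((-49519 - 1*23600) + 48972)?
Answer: -1/24147 ≈ -4.1413e-5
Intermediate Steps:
1/((-49519 - 1*23600) + 48972) = 1/((-49519 - 23600) + 48972) = 1/(-73119 + 48972) = 1/(-24147) = -1/24147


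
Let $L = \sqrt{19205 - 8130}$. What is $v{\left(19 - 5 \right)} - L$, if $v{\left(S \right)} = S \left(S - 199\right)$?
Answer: $-2590 - 5 \sqrt{443} \approx -2695.2$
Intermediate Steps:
$L = 5 \sqrt{443}$ ($L = \sqrt{11075} = 5 \sqrt{443} \approx 105.24$)
$v{\left(S \right)} = S \left(-199 + S\right)$
$v{\left(19 - 5 \right)} - L = \left(19 - 5\right) \left(-199 + \left(19 - 5\right)\right) - 5 \sqrt{443} = 14 \left(-199 + 14\right) - 5 \sqrt{443} = 14 \left(-185\right) - 5 \sqrt{443} = -2590 - 5 \sqrt{443}$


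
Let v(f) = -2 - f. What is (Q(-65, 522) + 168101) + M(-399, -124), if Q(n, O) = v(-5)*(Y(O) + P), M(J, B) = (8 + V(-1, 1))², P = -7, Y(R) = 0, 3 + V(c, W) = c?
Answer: 168096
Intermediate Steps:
V(c, W) = -3 + c
M(J, B) = 16 (M(J, B) = (8 + (-3 - 1))² = (8 - 4)² = 4² = 16)
Q(n, O) = -21 (Q(n, O) = (-2 - 1*(-5))*(0 - 7) = (-2 + 5)*(-7) = 3*(-7) = -21)
(Q(-65, 522) + 168101) + M(-399, -124) = (-21 + 168101) + 16 = 168080 + 16 = 168096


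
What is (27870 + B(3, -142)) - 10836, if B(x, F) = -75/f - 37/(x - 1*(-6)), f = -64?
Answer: 9809891/576 ≈ 17031.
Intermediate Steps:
B(x, F) = 75/64 - 37/(6 + x) (B(x, F) = -75/(-64) - 37/(x - 1*(-6)) = -75*(-1/64) - 37/(x + 6) = 75/64 - 37/(6 + x))
(27870 + B(3, -142)) - 10836 = (27870 + (-1918 + 75*3)/(64*(6 + 3))) - 10836 = (27870 + (1/64)*(-1918 + 225)/9) - 10836 = (27870 + (1/64)*(⅑)*(-1693)) - 10836 = (27870 - 1693/576) - 10836 = 16051427/576 - 10836 = 9809891/576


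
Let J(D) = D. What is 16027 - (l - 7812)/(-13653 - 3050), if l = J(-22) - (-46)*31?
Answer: 267692573/16703 ≈ 16027.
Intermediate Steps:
l = 1404 (l = -22 - (-46)*31 = -22 - 1*(-1426) = -22 + 1426 = 1404)
16027 - (l - 7812)/(-13653 - 3050) = 16027 - (1404 - 7812)/(-13653 - 3050) = 16027 - (-6408)/(-16703) = 16027 - (-6408)*(-1)/16703 = 16027 - 1*6408/16703 = 16027 - 6408/16703 = 267692573/16703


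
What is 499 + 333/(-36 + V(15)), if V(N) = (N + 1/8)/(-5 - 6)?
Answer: 146537/299 ≈ 490.09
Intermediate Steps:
V(N) = -1/88 - N/11 (V(N) = (N + ⅛)/(-11) = (⅛ + N)*(-1/11) = -1/88 - N/11)
499 + 333/(-36 + V(15)) = 499 + 333/(-36 + (-1/88 - 1/11*15)) = 499 + 333/(-36 + (-1/88 - 15/11)) = 499 + 333/(-36 - 11/8) = 499 + 333/(-299/8) = 499 + 333*(-8/299) = 499 - 2664/299 = 146537/299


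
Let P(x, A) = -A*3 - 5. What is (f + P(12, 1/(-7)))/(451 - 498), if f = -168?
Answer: 1208/329 ≈ 3.6717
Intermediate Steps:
P(x, A) = -5 - 3*A (P(x, A) = -3*A - 5 = -5 - 3*A)
(f + P(12, 1/(-7)))/(451 - 498) = (-168 + (-5 - 3/(-7)))/(451 - 498) = (-168 + (-5 - 3*(-1)/7))/(-47) = (-168 + (-5 - 3*(-1/7)))*(-1/47) = (-168 + (-5 + 3/7))*(-1/47) = (-168 - 32/7)*(-1/47) = -1208/7*(-1/47) = 1208/329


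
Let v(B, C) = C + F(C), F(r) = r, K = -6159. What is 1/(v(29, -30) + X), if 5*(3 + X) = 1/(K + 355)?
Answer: -29020/1828261 ≈ -0.015873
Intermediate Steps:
X = -87061/29020 (X = -3 + 1/(5*(-6159 + 355)) = -3 + (⅕)/(-5804) = -3 + (⅕)*(-1/5804) = -3 - 1/29020 = -87061/29020 ≈ -3.0000)
v(B, C) = 2*C (v(B, C) = C + C = 2*C)
1/(v(29, -30) + X) = 1/(2*(-30) - 87061/29020) = 1/(-60 - 87061/29020) = 1/(-1828261/29020) = -29020/1828261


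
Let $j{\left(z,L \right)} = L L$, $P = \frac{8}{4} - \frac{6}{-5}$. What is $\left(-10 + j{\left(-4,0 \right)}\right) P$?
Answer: $-32$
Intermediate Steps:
$P = \frac{16}{5}$ ($P = 8 \cdot \frac{1}{4} - - \frac{6}{5} = 2 + \frac{6}{5} = \frac{16}{5} \approx 3.2$)
$j{\left(z,L \right)} = L^{2}$
$\left(-10 + j{\left(-4,0 \right)}\right) P = \left(-10 + 0^{2}\right) \frac{16}{5} = \left(-10 + 0\right) \frac{16}{5} = \left(-10\right) \frac{16}{5} = -32$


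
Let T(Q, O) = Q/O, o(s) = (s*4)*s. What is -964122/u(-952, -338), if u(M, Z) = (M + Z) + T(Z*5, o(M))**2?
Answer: 3167668879071019008/4238356611832535 ≈ 747.38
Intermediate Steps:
o(s) = 4*s**2 (o(s) = (4*s)*s = 4*s**2)
u(M, Z) = M + Z + 25*Z**2/(16*M**4) (u(M, Z) = (M + Z) + ((Z*5)/((4*M**2)))**2 = (M + Z) + ((5*Z)*(1/(4*M**2)))**2 = (M + Z) + (5*Z/(4*M**2))**2 = (M + Z) + 25*Z**2/(16*M**4) = M + Z + 25*Z**2/(16*M**4))
-964122/u(-952, -338) = -964122/(-952 - 338 + (25/16)*(-338)**2/(-952)**4) = -964122/(-952 - 338 + (25/16)*(1/821386940416)*114244) = -964122/(-952 - 338 + 714025/3285547761664) = -964122/(-4238356611832535/3285547761664) = -964122*(-3285547761664/4238356611832535) = 3167668879071019008/4238356611832535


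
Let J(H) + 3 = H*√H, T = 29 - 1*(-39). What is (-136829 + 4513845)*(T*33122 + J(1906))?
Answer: 9858322497688 + 8342592496*√1906 ≈ 1.0223e+13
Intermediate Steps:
T = 68 (T = 29 + 39 = 68)
J(H) = -3 + H^(3/2) (J(H) = -3 + H*√H = -3 + H^(3/2))
(-136829 + 4513845)*(T*33122 + J(1906)) = (-136829 + 4513845)*(68*33122 + (-3 + 1906^(3/2))) = 4377016*(2252296 + (-3 + 1906*√1906)) = 4377016*(2252293 + 1906*√1906) = 9858322497688 + 8342592496*√1906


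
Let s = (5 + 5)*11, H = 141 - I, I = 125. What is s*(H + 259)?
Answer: 30250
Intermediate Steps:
H = 16 (H = 141 - 1*125 = 141 - 125 = 16)
s = 110 (s = 10*11 = 110)
s*(H + 259) = 110*(16 + 259) = 110*275 = 30250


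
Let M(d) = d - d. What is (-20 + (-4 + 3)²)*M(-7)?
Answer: 0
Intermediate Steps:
M(d) = 0
(-20 + (-4 + 3)²)*M(-7) = (-20 + (-4 + 3)²)*0 = (-20 + (-1)²)*0 = (-20 + 1)*0 = -19*0 = 0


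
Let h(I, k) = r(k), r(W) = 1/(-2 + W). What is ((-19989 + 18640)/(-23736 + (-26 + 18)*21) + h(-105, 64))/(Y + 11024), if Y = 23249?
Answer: 53771/25397115552 ≈ 2.1172e-6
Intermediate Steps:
h(I, k) = 1/(-2 + k)
((-19989 + 18640)/(-23736 + (-26 + 18)*21) + h(-105, 64))/(Y + 11024) = ((-19989 + 18640)/(-23736 + (-26 + 18)*21) + 1/(-2 + 64))/(23249 + 11024) = (-1349/(-23736 - 8*21) + 1/62)/34273 = (-1349/(-23736 - 168) + 1/62)*(1/34273) = (-1349/(-23904) + 1/62)*(1/34273) = (-1349*(-1/23904) + 1/62)*(1/34273) = (1349/23904 + 1/62)*(1/34273) = (53771/741024)*(1/34273) = 53771/25397115552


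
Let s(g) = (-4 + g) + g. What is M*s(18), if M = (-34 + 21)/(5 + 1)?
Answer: -208/3 ≈ -69.333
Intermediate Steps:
s(g) = -4 + 2*g
M = -13/6 ≈ -2.1667
M*s(18) = -13*(-4 + 2*18)/6 = -13*(-4 + 36)/6 = -13/6*32 = -208/3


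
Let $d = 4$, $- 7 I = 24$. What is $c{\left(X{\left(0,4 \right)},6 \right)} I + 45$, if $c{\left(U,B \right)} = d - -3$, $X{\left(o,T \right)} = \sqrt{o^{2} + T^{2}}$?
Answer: $21$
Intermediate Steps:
$I = - \frac{24}{7}$ ($I = \left(- \frac{1}{7}\right) 24 = - \frac{24}{7} \approx -3.4286$)
$X{\left(o,T \right)} = \sqrt{T^{2} + o^{2}}$
$c{\left(U,B \right)} = 7$ ($c{\left(U,B \right)} = 4 - -3 = 4 + 3 = 7$)
$c{\left(X{\left(0,4 \right)},6 \right)} I + 45 = 7 \left(- \frac{24}{7}\right) + 45 = -24 + 45 = 21$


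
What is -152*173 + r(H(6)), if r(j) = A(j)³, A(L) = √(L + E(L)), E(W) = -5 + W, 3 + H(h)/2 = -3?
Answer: -26296 - 29*I*√29 ≈ -26296.0 - 156.17*I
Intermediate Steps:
H(h) = -12 (H(h) = -6 + 2*(-3) = -6 - 6 = -12)
A(L) = √(-5 + 2*L) (A(L) = √(L + (-5 + L)) = √(-5 + 2*L))
r(j) = (-5 + 2*j)^(3/2) (r(j) = (√(-5 + 2*j))³ = (-5 + 2*j)^(3/2))
-152*173 + r(H(6)) = -152*173 + (-5 + 2*(-12))^(3/2) = -26296 + (-5 - 24)^(3/2) = -26296 + (-29)^(3/2) = -26296 - 29*I*√29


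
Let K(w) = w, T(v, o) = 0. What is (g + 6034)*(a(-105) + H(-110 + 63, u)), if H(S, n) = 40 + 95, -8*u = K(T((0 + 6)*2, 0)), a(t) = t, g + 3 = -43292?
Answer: -1117830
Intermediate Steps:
g = -43295 (g = -3 - 43292 = -43295)
u = 0 (u = -⅛*0 = 0)
H(S, n) = 135
(g + 6034)*(a(-105) + H(-110 + 63, u)) = (-43295 + 6034)*(-105 + 135) = -37261*30 = -1117830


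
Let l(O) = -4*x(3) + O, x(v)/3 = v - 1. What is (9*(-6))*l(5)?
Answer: 1026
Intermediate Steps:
x(v) = -3 + 3*v (x(v) = 3*(v - 1) = 3*(-1 + v) = -3 + 3*v)
l(O) = -24 + O (l(O) = -4*(-3 + 3*3) + O = -4*(-3 + 9) + O = -4*6 + O = -24 + O)
(9*(-6))*l(5) = (9*(-6))*(-24 + 5) = -54*(-19) = 1026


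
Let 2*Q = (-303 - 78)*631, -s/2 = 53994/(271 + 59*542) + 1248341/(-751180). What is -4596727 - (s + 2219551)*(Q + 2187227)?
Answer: -284245805056163459167/61956020 ≈ -4.5879e+12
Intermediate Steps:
s = -301464011/12112401910 (s = -2*(53994/(271 + 59*542) + 1248341/(-751180)) = -2*(53994/(271 + 31978) + 1248341*(-1/751180)) = -2*(53994/32249 - 1248341/751180) = -2*301464011/24224803820 = -301464011/12112401910 ≈ -0.024889)
Q = -240411/2 (Q = ((-303 - 78)*631)/2 = (-381*631)/2 = (½)*(-240411) = -240411/2 ≈ -1.2021e+5)
-4596727 - (s + 2219551)*(Q + 2187227) = -4596727 - (-301464011/12112401910 + 2219551)*(-240411/2 + 2187227) = -4596727 - 26884093470278399*4134043/(12112401910*2) = -4596727 - 1*284245520261253512627/61956020 = -4596727 - 284245520261253512627/61956020 = -284245805056163459167/61956020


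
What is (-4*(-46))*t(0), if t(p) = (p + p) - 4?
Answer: -736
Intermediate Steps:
t(p) = -4 + 2*p (t(p) = 2*p - 4 = -4 + 2*p)
(-4*(-46))*t(0) = (-4*(-46))*(-4 + 2*0) = 184*(-4 + 0) = 184*(-4) = -736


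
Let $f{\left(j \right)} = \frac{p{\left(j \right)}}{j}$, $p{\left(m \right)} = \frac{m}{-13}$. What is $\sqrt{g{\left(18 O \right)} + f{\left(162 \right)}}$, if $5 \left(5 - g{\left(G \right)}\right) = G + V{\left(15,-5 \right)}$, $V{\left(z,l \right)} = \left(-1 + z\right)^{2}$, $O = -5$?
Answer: $\frac{23 i \sqrt{130}}{65} \approx 4.0345 i$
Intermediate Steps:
$p{\left(m \right)} = - \frac{m}{13}$ ($p{\left(m \right)} = m \left(- \frac{1}{13}\right) = - \frac{m}{13}$)
$f{\left(j \right)} = - \frac{1}{13}$ ($f{\left(j \right)} = \frac{\left(- \frac{1}{13}\right) j}{j} = - \frac{1}{13}$)
$g{\left(G \right)} = - \frac{171}{5} - \frac{G}{5}$ ($g{\left(G \right)} = 5 - \frac{G + \left(-1 + 15\right)^{2}}{5} = 5 - \frac{G + 14^{2}}{5} = 5 - \frac{G + 196}{5} = 5 - \frac{196 + G}{5} = 5 - \left(\frac{196}{5} + \frac{G}{5}\right) = - \frac{171}{5} - \frac{G}{5}$)
$\sqrt{g{\left(18 O \right)} + f{\left(162 \right)}} = \sqrt{\left(- \frac{171}{5} - \frac{18 \left(-5\right)}{5}\right) - \frac{1}{13}} = \sqrt{\left(- \frac{171}{5} - -18\right) - \frac{1}{13}} = \sqrt{\left(- \frac{171}{5} + 18\right) - \frac{1}{13}} = \sqrt{- \frac{81}{5} - \frac{1}{13}} = \sqrt{- \frac{1058}{65}} = \frac{23 i \sqrt{130}}{65}$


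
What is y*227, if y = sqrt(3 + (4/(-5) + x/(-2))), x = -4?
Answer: 227*sqrt(105)/5 ≈ 465.21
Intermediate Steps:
y = sqrt(105)/5 (y = sqrt(3 + (4/(-5) - 4/(-2))) = sqrt(3 + (4*(-1/5) - 4*(-1/2))) = sqrt(3 + (-4/5 + 2)) = sqrt(3 + 6/5) = sqrt(21/5) = sqrt(105)/5 ≈ 2.0494)
y*227 = (sqrt(105)/5)*227 = 227*sqrt(105)/5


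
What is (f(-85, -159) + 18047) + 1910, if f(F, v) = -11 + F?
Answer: 19861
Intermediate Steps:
(f(-85, -159) + 18047) + 1910 = ((-11 - 85) + 18047) + 1910 = (-96 + 18047) + 1910 = 17951 + 1910 = 19861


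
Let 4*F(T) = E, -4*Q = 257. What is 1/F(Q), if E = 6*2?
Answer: 1/3 ≈ 0.33333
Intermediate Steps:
Q = -257/4 (Q = -1/4*257 = -257/4 ≈ -64.250)
E = 12
F(T) = 3 (F(T) = (1/4)*12 = 3)
1/F(Q) = 1/3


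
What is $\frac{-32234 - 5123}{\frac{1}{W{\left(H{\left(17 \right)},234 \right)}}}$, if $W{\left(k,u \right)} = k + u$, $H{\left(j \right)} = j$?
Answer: $-9376607$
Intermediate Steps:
$\frac{-32234 - 5123}{\frac{1}{W{\left(H{\left(17 \right)},234 \right)}}} = \frac{-32234 - 5123}{\frac{1}{17 + 234}} = - \frac{37357}{\frac{1}{251}} = - 37357 \frac{1}{\frac{1}{251}} = \left(-37357\right) 251 = -9376607$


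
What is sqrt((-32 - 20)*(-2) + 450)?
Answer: sqrt(554) ≈ 23.537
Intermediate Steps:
sqrt((-32 - 20)*(-2) + 450) = sqrt(-52*(-2) + 450) = sqrt(104 + 450) = sqrt(554)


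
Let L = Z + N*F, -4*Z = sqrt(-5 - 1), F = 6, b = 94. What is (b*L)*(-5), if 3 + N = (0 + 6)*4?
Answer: -59220 + 235*I*sqrt(6)/2 ≈ -59220.0 + 287.81*I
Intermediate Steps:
N = 21 (N = -3 + (0 + 6)*4 = -3 + 6*4 = -3 + 24 = 21)
Z = -I*sqrt(6)/4 (Z = -sqrt(-5 - 1)/4 = -I*sqrt(6)/4 ≈ -0.61237*I)
L = 126 - I*sqrt(6)/4 (L = -I*sqrt(6)/4 + 21*6 = -I*sqrt(6)/4 + 126 = 126 - I*sqrt(6)/4 ≈ 126.0 - 0.61237*I)
(b*L)*(-5) = (94*(126 - I*sqrt(6)/4))*(-5) = (11844 - 47*I*sqrt(6)/2)*(-5) = -59220 + 235*I*sqrt(6)/2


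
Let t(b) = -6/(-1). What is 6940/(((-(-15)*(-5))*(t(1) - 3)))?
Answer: -1388/45 ≈ -30.844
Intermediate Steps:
t(b) = 6 (t(b) = -6*(-1) = 6)
6940/(((-(-15)*(-5))*(t(1) - 3))) = 6940/(((-(-15)*(-5))*(6 - 3))) = 6940/((-5*15*3)) = 6940/((-75*3)) = 6940/(-225) = 6940*(-1/225) = -1388/45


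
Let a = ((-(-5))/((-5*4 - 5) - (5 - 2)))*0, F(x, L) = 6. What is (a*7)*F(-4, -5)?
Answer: 0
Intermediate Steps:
a = 0 (a = ((-1*(-5))/((-20 - 5) - 1*3))*0 = (5/(-25 - 3))*0 = (5/(-28))*0 = -1/28*5*0 = -5/28*0 = 0)
(a*7)*F(-4, -5) = (0*7)*6 = 0*6 = 0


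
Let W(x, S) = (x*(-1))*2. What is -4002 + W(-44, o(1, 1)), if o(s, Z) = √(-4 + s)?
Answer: -3914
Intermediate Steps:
W(x, S) = -2*x (W(x, S) = -x*2 = -2*x)
-4002 + W(-44, o(1, 1)) = -4002 - 2*(-44) = -4002 + 88 = -3914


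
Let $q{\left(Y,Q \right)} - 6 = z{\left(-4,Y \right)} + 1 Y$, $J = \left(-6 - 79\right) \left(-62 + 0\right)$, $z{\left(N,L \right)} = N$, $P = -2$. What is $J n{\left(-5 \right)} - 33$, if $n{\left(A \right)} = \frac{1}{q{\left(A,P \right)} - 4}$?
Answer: $- \frac{5501}{7} \approx -785.86$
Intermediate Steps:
$J = 5270$ ($J = \left(-85\right) \left(-62\right) = 5270$)
$q{\left(Y,Q \right)} = 2 + Y$ ($q{\left(Y,Q \right)} = 6 + \left(-4 + 1 Y\right) = 6 + \left(-4 + Y\right) = 2 + Y$)
$n{\left(A \right)} = \frac{1}{-2 + A}$ ($n{\left(A \right)} = \frac{1}{\left(2 + A\right) - 4} = \frac{1}{-2 + A}$)
$J n{\left(-5 \right)} - 33 = \frac{5270}{-2 - 5} - 33 = \frac{5270}{-7} - 33 = 5270 \left(- \frac{1}{7}\right) - 33 = - \frac{5270}{7} - 33 = - \frac{5501}{7}$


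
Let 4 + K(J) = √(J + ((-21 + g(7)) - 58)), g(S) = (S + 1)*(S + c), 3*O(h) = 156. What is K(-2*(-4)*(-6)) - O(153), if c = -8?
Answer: -56 + 3*I*√15 ≈ -56.0 + 11.619*I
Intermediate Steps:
O(h) = 52 (O(h) = (⅓)*156 = 52)
g(S) = (1 + S)*(-8 + S) (g(S) = (S + 1)*(S - 8) = (1 + S)*(-8 + S))
K(J) = -4 + √(-87 + J) (K(J) = -4 + √(J + ((-21 + (-8 + 7² - 7*7)) - 58)) = -4 + √(J + ((-21 + (-8 + 49 - 49)) - 58)) = -4 + √(J + ((-21 - 8) - 58)) = -4 + √(J + (-29 - 58)) = -4 + √(J - 87) = -4 + √(-87 + J))
K(-2*(-4)*(-6)) - O(153) = (-4 + √(-87 - 2*(-4)*(-6))) - 1*52 = (-4 + √(-87 + 8*(-6))) - 52 = (-4 + √(-87 - 48)) - 52 = (-4 + √(-135)) - 52 = (-4 + 3*I*√15) - 52 = -56 + 3*I*√15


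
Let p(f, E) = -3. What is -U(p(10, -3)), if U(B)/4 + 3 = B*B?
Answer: -24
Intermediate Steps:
U(B) = -12 + 4*B² (U(B) = -12 + 4*(B*B) = -12 + 4*B²)
-U(p(10, -3)) = -(-12 + 4*(-3)²) = -(-12 + 4*9) = -(-12 + 36) = -1*24 = -24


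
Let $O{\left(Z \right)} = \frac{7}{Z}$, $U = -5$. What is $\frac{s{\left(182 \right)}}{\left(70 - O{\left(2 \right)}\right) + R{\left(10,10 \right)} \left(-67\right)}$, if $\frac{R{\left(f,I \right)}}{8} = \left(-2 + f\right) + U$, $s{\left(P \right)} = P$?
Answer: $- \frac{364}{3083} \approx -0.11807$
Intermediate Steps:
$R{\left(f,I \right)} = -56 + 8 f$ ($R{\left(f,I \right)} = 8 \left(\left(-2 + f\right) - 5\right) = 8 \left(-7 + f\right) = -56 + 8 f$)
$\frac{s{\left(182 \right)}}{\left(70 - O{\left(2 \right)}\right) + R{\left(10,10 \right)} \left(-67\right)} = \frac{182}{\left(70 - \frac{7}{2}\right) + \left(-56 + 8 \cdot 10\right) \left(-67\right)} = \frac{182}{\left(70 - 7 \cdot \frac{1}{2}\right) + \left(-56 + 80\right) \left(-67\right)} = \frac{182}{\left(70 - \frac{7}{2}\right) + 24 \left(-67\right)} = \frac{182}{\left(70 - \frac{7}{2}\right) - 1608} = \frac{182}{\frac{133}{2} - 1608} = \frac{182}{- \frac{3083}{2}} = 182 \left(- \frac{2}{3083}\right) = - \frac{364}{3083}$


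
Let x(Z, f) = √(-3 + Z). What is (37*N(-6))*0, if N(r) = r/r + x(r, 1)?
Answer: 0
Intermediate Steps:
N(r) = 1 + √(-3 + r) (N(r) = r/r + √(-3 + r) = 1 + √(-3 + r))
(37*N(-6))*0 = (37*(1 + √(-3 - 6)))*0 = (37*(1 + √(-9)))*0 = (37*(1 + 3*I))*0 = (37 + 111*I)*0 = 0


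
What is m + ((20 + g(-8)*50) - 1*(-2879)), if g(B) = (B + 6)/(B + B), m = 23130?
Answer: 104141/4 ≈ 26035.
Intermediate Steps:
g(B) = (6 + B)/(2*B) (g(B) = (6 + B)/((2*B)) = (6 + B)*(1/(2*B)) = (6 + B)/(2*B))
m + ((20 + g(-8)*50) - 1*(-2879)) = 23130 + ((20 + ((1/2)*(6 - 8)/(-8))*50) - 1*(-2879)) = 23130 + ((20 + ((1/2)*(-1/8)*(-2))*50) + 2879) = 23130 + ((20 + (1/8)*50) + 2879) = 23130 + ((20 + 25/4) + 2879) = 23130 + (105/4 + 2879) = 23130 + 11621/4 = 104141/4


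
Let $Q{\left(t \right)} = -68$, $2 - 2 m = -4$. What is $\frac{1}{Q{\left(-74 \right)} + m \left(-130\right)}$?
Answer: $- \frac{1}{458} \approx -0.0021834$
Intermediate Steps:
$m = 3$ ($m = 1 - -2 = 1 + 2 = 3$)
$\frac{1}{Q{\left(-74 \right)} + m \left(-130\right)} = \frac{1}{-68 + 3 \left(-130\right)} = \frac{1}{-68 - 390} = \frac{1}{-458} = - \frac{1}{458}$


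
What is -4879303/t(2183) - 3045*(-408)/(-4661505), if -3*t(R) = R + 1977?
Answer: 116631654317/33148480 ≈ 3518.5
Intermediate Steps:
t(R) = -659 - R/3 (t(R) = -(R + 1977)/3 = -(1977 + R)/3 = -659 - R/3)
-4879303/t(2183) - 3045*(-408)/(-4661505) = -4879303/(-659 - ⅓*2183) - 3045*(-408)/(-4661505) = -4879303/(-659 - 2183/3) + 1242360*(-1/4661505) = -4879303/(-4160/3) - 27608/103589 = -4879303*(-3/4160) - 27608/103589 = 1125993/320 - 27608/103589 = 116631654317/33148480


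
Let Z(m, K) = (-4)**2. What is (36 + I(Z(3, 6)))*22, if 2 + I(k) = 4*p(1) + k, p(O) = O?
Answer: 1188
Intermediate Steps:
Z(m, K) = 16
I(k) = 2 + k (I(k) = -2 + (4*1 + k) = -2 + (4 + k) = 2 + k)
(36 + I(Z(3, 6)))*22 = (36 + (2 + 16))*22 = (36 + 18)*22 = 54*22 = 1188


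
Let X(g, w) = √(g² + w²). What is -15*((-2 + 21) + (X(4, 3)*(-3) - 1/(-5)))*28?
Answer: -1764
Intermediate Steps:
-15*((-2 + 21) + (X(4, 3)*(-3) - 1/(-5)))*28 = -15*((-2 + 21) + (√(4² + 3²)*(-3) - 1/(-5)))*28 = -15*(19 + (√(16 + 9)*(-3) - 1*(-⅕)))*28 = -15*(19 + (√25*(-3) + ⅕))*28 = -15*(19 + (5*(-3) + ⅕))*28 = -15*(19 + (-15 + ⅕))*28 = -15*(19 - 74/5)*28 = -15*21/5*28 = -63*28 = -1764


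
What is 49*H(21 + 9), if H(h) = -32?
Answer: -1568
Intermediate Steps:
49*H(21 + 9) = 49*(-32) = -1568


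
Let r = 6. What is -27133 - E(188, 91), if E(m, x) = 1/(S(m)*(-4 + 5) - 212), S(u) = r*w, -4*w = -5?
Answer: -11097395/409 ≈ -27133.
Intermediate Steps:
w = 5/4 (w = -1/4*(-5) = 5/4 ≈ 1.2500)
S(u) = 15/2 (S(u) = 6*(5/4) = 15/2)
E(m, x) = -2/409 (E(m, x) = 1/(15*(-4 + 5)/2 - 212) = 1/((15/2)*1 - 212) = 1/(15/2 - 212) = 1/(-409/2) = -2/409)
-27133 - E(188, 91) = -27133 - 1*(-2/409) = -27133 + 2/409 = -11097395/409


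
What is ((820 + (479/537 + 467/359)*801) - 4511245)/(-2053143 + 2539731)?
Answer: -96577183115/10422877156 ≈ -9.2659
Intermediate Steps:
((820 + (479/537 + 467/359)*801) - 4511245)/(-2053143 + 2539731) = ((820 + (479*(1/537) + 467*(1/359))*801) - 4511245)/486588 = ((820 + (479/537 + 467/359)*801) - 4511245)*(1/486588) = ((820 + (422740/192783)*801) - 4511245)*(1/486588) = ((820 + 112871580/64261) - 4511245)*(1/486588) = (165565600/64261 - 4511245)*(1/486588) = -289731549345/64261*1/486588 = -96577183115/10422877156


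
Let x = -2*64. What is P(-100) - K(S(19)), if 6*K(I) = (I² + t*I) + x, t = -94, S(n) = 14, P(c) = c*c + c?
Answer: 10108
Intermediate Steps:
P(c) = c + c² (P(c) = c² + c = c + c²)
x = -128
K(I) = -64/3 - 47*I/3 + I²/6 (K(I) = ((I² - 94*I) - 128)/6 = (-128 + I² - 94*I)/6 = -64/3 - 47*I/3 + I²/6)
P(-100) - K(S(19)) = -100*(1 - 100) - (-64/3 - 47/3*14 + (⅙)*14²) = -100*(-99) - (-64/3 - 658/3 + (⅙)*196) = 9900 - (-64/3 - 658/3 + 98/3) = 9900 - 1*(-208) = 9900 + 208 = 10108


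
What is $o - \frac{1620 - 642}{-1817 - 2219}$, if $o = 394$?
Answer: $\frac{795581}{2018} \approx 394.24$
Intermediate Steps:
$o - \frac{1620 - 642}{-1817 - 2219} = 394 - \frac{1620 - 642}{-1817 - 2219} = 394 - \frac{978}{-4036} = 394 - 978 \left(- \frac{1}{4036}\right) = 394 - - \frac{489}{2018} = 394 + \frac{489}{2018} = \frac{795581}{2018}$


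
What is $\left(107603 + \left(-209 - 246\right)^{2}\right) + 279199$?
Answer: $593827$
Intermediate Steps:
$\left(107603 + \left(-209 - 246\right)^{2}\right) + 279199 = \left(107603 + \left(-455\right)^{2}\right) + 279199 = \left(107603 + 207025\right) + 279199 = 314628 + 279199 = 593827$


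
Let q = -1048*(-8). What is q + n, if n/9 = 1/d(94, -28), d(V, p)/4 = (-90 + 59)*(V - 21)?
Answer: 75891959/9052 ≈ 8384.0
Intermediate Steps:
q = 8384
d(V, p) = 2604 - 124*V (d(V, p) = 4*((-90 + 59)*(V - 21)) = 4*(-31*(-21 + V)) = 4*(651 - 31*V) = 2604 - 124*V)
n = -9/9052 (n = 9/(2604 - 124*94) = 9/(2604 - 11656) = 9/(-9052) = 9*(-1/9052) = -9/9052 ≈ -0.00099426)
q + n = 8384 - 9/9052 = 75891959/9052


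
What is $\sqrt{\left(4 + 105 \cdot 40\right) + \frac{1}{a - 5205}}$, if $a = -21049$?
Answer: $\frac{9 \sqrt{35774094210}}{26254} \approx 64.838$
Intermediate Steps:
$\sqrt{\left(4 + 105 \cdot 40\right) + \frac{1}{a - 5205}} = \sqrt{\left(4 + 105 \cdot 40\right) + \frac{1}{-21049 - 5205}} = \sqrt{\left(4 + 4200\right) + \frac{1}{-26254}} = \sqrt{4204 - \frac{1}{26254}} = \sqrt{\frac{110371815}{26254}} = \frac{9 \sqrt{35774094210}}{26254}$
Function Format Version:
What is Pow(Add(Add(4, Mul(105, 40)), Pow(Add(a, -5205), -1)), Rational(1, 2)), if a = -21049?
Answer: Mul(Rational(9, 26254), Pow(35774094210, Rational(1, 2))) ≈ 64.838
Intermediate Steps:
Pow(Add(Add(4, Mul(105, 40)), Pow(Add(a, -5205), -1)), Rational(1, 2)) = Pow(Add(Add(4, Mul(105, 40)), Pow(Add(-21049, -5205), -1)), Rational(1, 2)) = Pow(Add(Add(4, 4200), Pow(-26254, -1)), Rational(1, 2)) = Pow(Add(4204, Rational(-1, 26254)), Rational(1, 2)) = Pow(Rational(110371815, 26254), Rational(1, 2)) = Mul(Rational(9, 26254), Pow(35774094210, Rational(1, 2)))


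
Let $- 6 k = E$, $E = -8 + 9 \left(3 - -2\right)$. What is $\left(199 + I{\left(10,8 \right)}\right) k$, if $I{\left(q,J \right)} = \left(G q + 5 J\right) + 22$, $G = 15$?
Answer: $- \frac{5069}{2} \approx -2534.5$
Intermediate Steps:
$I{\left(q,J \right)} = 22 + 5 J + 15 q$ ($I{\left(q,J \right)} = \left(15 q + 5 J\right) + 22 = \left(5 J + 15 q\right) + 22 = 22 + 5 J + 15 q$)
$E = 37$ ($E = -8 + 9 \left(3 + 2\right) = -8 + 9 \cdot 5 = -8 + 45 = 37$)
$k = - \frac{37}{6}$ ($k = \left(- \frac{1}{6}\right) 37 = - \frac{37}{6} \approx -6.1667$)
$\left(199 + I{\left(10,8 \right)}\right) k = \left(199 + \left(22 + 5 \cdot 8 + 15 \cdot 10\right)\right) \left(- \frac{37}{6}\right) = \left(199 + \left(22 + 40 + 150\right)\right) \left(- \frac{37}{6}\right) = \left(199 + 212\right) \left(- \frac{37}{6}\right) = 411 \left(- \frac{37}{6}\right) = - \frac{5069}{2}$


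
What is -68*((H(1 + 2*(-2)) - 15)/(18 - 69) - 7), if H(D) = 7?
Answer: 1396/3 ≈ 465.33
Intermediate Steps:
-68*((H(1 + 2*(-2)) - 15)/(18 - 69) - 7) = -68*((7 - 15)/(18 - 69) - 7) = -68*(-8/(-51) - 7) = -68*(-8*(-1/51) - 7) = -68*(8/51 - 7) = -68*(-349/51) = 1396/3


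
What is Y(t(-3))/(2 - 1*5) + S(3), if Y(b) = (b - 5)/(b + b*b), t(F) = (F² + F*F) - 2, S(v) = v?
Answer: 2437/816 ≈ 2.9865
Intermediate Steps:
t(F) = -2 + 2*F² (t(F) = (F² + F²) - 2 = 2*F² - 2 = -2 + 2*F²)
Y(b) = (-5 + b)/(b + b²)
Y(t(-3))/(2 - 1*5) + S(3) = ((-5 + (-2 + 2*(-3)²))/((-2 + 2*(-3)²)*(1 + (-2 + 2*(-3)²))))/(2 - 1*5) + 3 = ((-5 + (-2 + 2*9))/((-2 + 2*9)*(1 + (-2 + 2*9))))/(2 - 5) + 3 = ((-5 + (-2 + 18))/((-2 + 18)*(1 + (-2 + 18))))/(-3) + 3 = -(-5 + 16)/(3*16*(1 + 16)) + 3 = -11/(48*17) + 3 = -⅓*11/272 + 3 = -11/816 + 3 = 2437/816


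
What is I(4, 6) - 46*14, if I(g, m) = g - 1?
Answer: -641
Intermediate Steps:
I(g, m) = -1 + g
I(4, 6) - 46*14 = (-1 + 4) - 46*14 = 3 - 644 = -641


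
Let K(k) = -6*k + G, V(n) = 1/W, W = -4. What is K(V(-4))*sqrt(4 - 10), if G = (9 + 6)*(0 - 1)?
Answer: -27*I*sqrt(6)/2 ≈ -33.068*I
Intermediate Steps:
G = -15 (G = 15*(-1) = -15)
V(n) = -1/4 (V(n) = 1/(-4) = -1/4)
K(k) = -15 - 6*k (K(k) = -6*k - 15 = -15 - 6*k)
K(V(-4))*sqrt(4 - 10) = (-15 - 6*(-1/4))*sqrt(4 - 10) = (-15 + 3/2)*sqrt(-6) = -27*I*sqrt(6)/2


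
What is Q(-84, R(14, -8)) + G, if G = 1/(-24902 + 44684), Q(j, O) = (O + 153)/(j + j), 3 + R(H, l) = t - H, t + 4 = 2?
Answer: -31555/39564 ≈ -0.79757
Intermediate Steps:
t = -2 (t = -4 + 2 = -2)
R(H, l) = -5 - H (R(H, l) = -3 + (-2 - H) = -5 - H)
Q(j, O) = (153 + O)/(2*j) (Q(j, O) = (153 + O)/((2*j)) = (153 + O)*(1/(2*j)) = (153 + O)/(2*j))
G = 1/19782 ≈ 5.0551e-5
Q(-84, R(14, -8)) + G = (½)*(153 + (-5 - 1*14))/(-84) + 1/19782 = (½)*(-1/84)*(153 + (-5 - 14)) + 1/19782 = (½)*(-1/84)*(153 - 19) + 1/19782 = (½)*(-1/84)*134 + 1/19782 = -67/84 + 1/19782 = -31555/39564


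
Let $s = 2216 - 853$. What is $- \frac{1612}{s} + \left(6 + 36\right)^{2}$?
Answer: $\frac{2402720}{1363} \approx 1762.8$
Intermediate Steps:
$s = 1363$ ($s = 2216 - 853 = 1363$)
$- \frac{1612}{s} + \left(6 + 36\right)^{2} = - \frac{1612}{1363} + \left(6 + 36\right)^{2} = \left(-1612\right) \frac{1}{1363} + 42^{2} = - \frac{1612}{1363} + 1764 = \frac{2402720}{1363}$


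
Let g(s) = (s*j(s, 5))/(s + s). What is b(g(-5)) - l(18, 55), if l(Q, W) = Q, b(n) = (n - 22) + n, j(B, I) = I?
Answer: -35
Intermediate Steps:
g(s) = 5/2 (g(s) = (s*5)/(s + s) = (5*s)/((2*s)) = (5*s)*(1/(2*s)) = 5/2)
b(n) = -22 + 2*n (b(n) = (-22 + n) + n = -22 + 2*n)
b(g(-5)) - l(18, 55) = (-22 + 2*(5/2)) - 1*18 = (-22 + 5) - 18 = -17 - 18 = -35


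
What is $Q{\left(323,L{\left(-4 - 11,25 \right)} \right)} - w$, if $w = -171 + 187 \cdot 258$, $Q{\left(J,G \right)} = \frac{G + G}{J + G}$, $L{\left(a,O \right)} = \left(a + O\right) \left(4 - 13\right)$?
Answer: $- \frac{11201655}{233} \approx -48076.0$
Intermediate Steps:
$L{\left(a,O \right)} = - 9 O - 9 a$ ($L{\left(a,O \right)} = \left(O + a\right) \left(-9\right) = - 9 O - 9 a$)
$Q{\left(J,G \right)} = \frac{2 G}{G + J}$
$w = 48075$ ($w = -171 + 48246 = 48075$)
$Q{\left(323,L{\left(-4 - 11,25 \right)} \right)} - w = \frac{2 \left(\left(-9\right) 25 - 9 \left(-4 - 11\right)\right)}{\left(\left(-9\right) 25 - 9 \left(-4 - 11\right)\right) + 323} - 48075 = \frac{2 \left(-225 - 9 \left(-4 - 11\right)\right)}{\left(-225 - 9 \left(-4 - 11\right)\right) + 323} - 48075 = \frac{2 \left(-225 - -135\right)}{\left(-225 - -135\right) + 323} - 48075 = \frac{2 \left(-225 + 135\right)}{\left(-225 + 135\right) + 323} - 48075 = 2 \left(-90\right) \frac{1}{-90 + 323} - 48075 = 2 \left(-90\right) \frac{1}{233} - 48075 = - \frac{180}{233} - 48075 = - \frac{11201655}{233}$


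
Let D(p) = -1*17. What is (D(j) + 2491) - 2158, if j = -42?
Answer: 316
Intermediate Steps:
D(p) = -17
(D(j) + 2491) - 2158 = (-17 + 2491) - 2158 = 2474 - 2158 = 316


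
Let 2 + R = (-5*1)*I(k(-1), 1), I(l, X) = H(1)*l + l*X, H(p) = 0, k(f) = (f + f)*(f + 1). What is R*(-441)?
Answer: 882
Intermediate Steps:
k(f) = 2*f*(1 + f) (k(f) = (2*f)*(1 + f) = 2*f*(1 + f))
I(l, X) = X*l (I(l, X) = 0*l + l*X = 0 + X*l = X*l)
R = -2 (R = -2 + (-5*1)*(1*(2*(-1)*(1 - 1))) = -2 - 5*2*(-1)*0 = -2 - 5*0 = -2 + 0 = -2)
R*(-441) = -2*(-441) = 882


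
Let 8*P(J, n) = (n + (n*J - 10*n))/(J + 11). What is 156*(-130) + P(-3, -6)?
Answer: -162231/8 ≈ -20279.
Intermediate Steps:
P(J, n) = (-9*n + J*n)/(8*(11 + J)) (P(J, n) = ((n + (n*J - 10*n))/(J + 11))/8 = ((n + (J*n - 10*n))/(11 + J))/8 = ((n + (-10*n + J*n))/(11 + J))/8 = ((-9*n + J*n)/(11 + J))/8 = (-9*n + J*n)/(8*(11 + J)))
156*(-130) + P(-3, -6) = 156*(-130) + (⅛)*(-6)*(-9 - 3)/(11 - 3) = -20280 + (⅛)*(-6)*(-12)/8 = -20280 + (⅛)*(-6)*(⅛)*(-12) = -20280 + 9/8 = -162231/8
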